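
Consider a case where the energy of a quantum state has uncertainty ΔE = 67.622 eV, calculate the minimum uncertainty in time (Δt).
4.867 as

Using the energy-time uncertainty principle:
ΔEΔt ≥ ℏ/2

The minimum uncertainty in time is:
Δt_min = ℏ/(2ΔE)
Δt_min = (1.055e-34 J·s) / (2 × 1.083e-17 J)
Δt_min = 4.867e-18 s = 4.867 as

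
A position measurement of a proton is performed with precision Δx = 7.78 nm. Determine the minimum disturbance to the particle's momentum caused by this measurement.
6.777 × 10^-27 kg·m/s

The uncertainty principle implies that measuring position disturbs momentum:
ΔxΔp ≥ ℏ/2

When we measure position with precision Δx, we necessarily introduce a momentum uncertainty:
Δp ≥ ℏ/(2Δx)
Δp_min = (1.055e-34 J·s) / (2 × 7.780e-09 m)
Δp_min = 6.777e-27 kg·m/s

The more precisely we measure position, the greater the momentum disturbance.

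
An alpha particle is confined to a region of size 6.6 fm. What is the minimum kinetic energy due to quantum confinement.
29.977 keV

Using the uncertainty principle:

1. Position uncertainty: Δx ≈ 6.600e-15 m
2. Minimum momentum uncertainty: Δp = ℏ/(2Δx) = 7.989e-21 kg·m/s
3. Minimum kinetic energy:
   KE = (Δp)²/(2m) = (7.989e-21)²/(2 × 6.645e-27 kg)
   KE = 4.803e-15 J = 29.977 keV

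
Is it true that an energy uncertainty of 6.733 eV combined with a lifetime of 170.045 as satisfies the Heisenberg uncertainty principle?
Yes, it satisfies the uncertainty relation.

Calculate the product ΔEΔt:
ΔE = 6.733 eV = 1.079e-18 J
ΔEΔt = (1.079e-18 J) × (1.700e-16 s)
ΔEΔt = 1.834e-34 J·s

Compare to the minimum allowed value ℏ/2:
ℏ/2 = 5.273e-35 J·s

Since ΔEΔt = 1.834e-34 J·s ≥ 5.273e-35 J·s = ℏ/2,
this satisfies the uncertainty relation.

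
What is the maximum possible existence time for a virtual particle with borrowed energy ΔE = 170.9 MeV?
1.926 ys

Using the energy-time uncertainty principle:
ΔEΔt ≥ ℏ/2

For a virtual particle borrowing energy ΔE, the maximum lifetime is:
Δt_max = ℏ/(2ΔE)

Converting energy:
ΔE = 170.9 MeV = 2.738e-11 J

Δt_max = (1.055e-34 J·s) / (2 × 2.738e-11 J)
Δt_max = 1.926e-24 s = 1.926 ys

Virtual particles with higher borrowed energy exist for shorter times.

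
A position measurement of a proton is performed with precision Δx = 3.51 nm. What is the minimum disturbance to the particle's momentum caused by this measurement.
1.502 × 10^-26 kg·m/s

The uncertainty principle implies that measuring position disturbs momentum:
ΔxΔp ≥ ℏ/2

When we measure position with precision Δx, we necessarily introduce a momentum uncertainty:
Δp ≥ ℏ/(2Δx)
Δp_min = (1.055e-34 J·s) / (2 × 3.510e-09 m)
Δp_min = 1.502e-26 kg·m/s

The more precisely we measure position, the greater the momentum disturbance.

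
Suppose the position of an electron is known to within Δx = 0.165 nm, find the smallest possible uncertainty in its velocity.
350.811 km/s

Using the Heisenberg uncertainty principle and Δp = mΔv:
ΔxΔp ≥ ℏ/2
Δx(mΔv) ≥ ℏ/2

The minimum uncertainty in velocity is:
Δv_min = ℏ/(2mΔx)
Δv_min = (1.055e-34 J·s) / (2 × 9.109e-31 kg × 1.650e-10 m)
Δv_min = 3.508e+05 m/s = 350.811 km/s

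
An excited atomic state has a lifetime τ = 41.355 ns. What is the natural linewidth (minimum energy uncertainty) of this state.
7.958 neV

Using the energy-time uncertainty principle:
ΔEΔt ≥ ℏ/2

The lifetime τ represents the time uncertainty Δt.
The natural linewidth (minimum energy uncertainty) is:

ΔE = ℏ/(2τ)
ΔE = (1.055e-34 J·s) / (2 × 4.135e-08 s)
ΔE = 1.275e-27 J = 7.958 neV

This natural linewidth limits the precision of spectroscopic measurements.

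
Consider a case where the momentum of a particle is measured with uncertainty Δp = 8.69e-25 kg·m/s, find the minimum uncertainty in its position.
60.677 pm

Using the Heisenberg uncertainty principle:
ΔxΔp ≥ ℏ/2

The minimum uncertainty in position is:
Δx_min = ℏ/(2Δp)
Δx_min = (1.055e-34 J·s) / (2 × 8.690e-25 kg·m/s)
Δx_min = 6.068e-11 m = 60.677 pm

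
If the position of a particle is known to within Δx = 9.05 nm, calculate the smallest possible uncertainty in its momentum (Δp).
5.826 × 10^-27 kg·m/s

Using the Heisenberg uncertainty principle:
ΔxΔp ≥ ℏ/2

The minimum uncertainty in momentum is:
Δp_min = ℏ/(2Δx)
Δp_min = (1.055e-34 J·s) / (2 × 9.050e-09 m)
Δp_min = 5.826e-27 kg·m/s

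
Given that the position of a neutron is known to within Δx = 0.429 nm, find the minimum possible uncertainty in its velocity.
73.383 m/s

Using the Heisenberg uncertainty principle and Δp = mΔv:
ΔxΔp ≥ ℏ/2
Δx(mΔv) ≥ ℏ/2

The minimum uncertainty in velocity is:
Δv_min = ℏ/(2mΔx)
Δv_min = (1.055e-34 J·s) / (2 × 1.675e-27 kg × 4.290e-10 m)
Δv_min = 7.338e+01 m/s = 73.383 m/s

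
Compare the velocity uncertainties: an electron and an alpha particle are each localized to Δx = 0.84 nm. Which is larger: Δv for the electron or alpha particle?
The electron has the larger minimum velocity uncertainty, by a ratio of 7294.3.

For both particles, Δp_min = ℏ/(2Δx) = 6.277e-26 kg·m/s (same for both).

The velocity uncertainty is Δv = Δp/m:
- electron: Δv = 6.277e-26 / 9.109e-31 = 6.891e+04 m/s = 68.909 km/s
- alpha particle: Δv = 6.277e-26 / 6.645e-27 = 9.447e+00 m/s = 9.447 m/s

Ratio: 6.891e+04 / 9.447e+00 = 7294.3

The lighter particle has larger velocity uncertainty because Δv ∝ 1/m.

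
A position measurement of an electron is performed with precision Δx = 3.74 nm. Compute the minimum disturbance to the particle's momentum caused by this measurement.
1.410 × 10^-26 kg·m/s

The uncertainty principle implies that measuring position disturbs momentum:
ΔxΔp ≥ ℏ/2

When we measure position with precision Δx, we necessarily introduce a momentum uncertainty:
Δp ≥ ℏ/(2Δx)
Δp_min = (1.055e-34 J·s) / (2 × 3.740e-09 m)
Δp_min = 1.410e-26 kg·m/s

The more precisely we measure position, the greater the momentum disturbance.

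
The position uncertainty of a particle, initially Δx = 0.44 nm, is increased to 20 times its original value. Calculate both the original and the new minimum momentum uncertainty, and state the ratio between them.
Original Δp_min = 1.198 × 10^-25 kg·m/s; new Δp'_min = 5.992 × 10^-27 kg·m/s; ratio Δp'_min/Δp_min = 1/20.

From the uncertainty principle ΔxΔp ≥ ℏ/2, the minimum momentum uncertainty is Δp_min = ℏ/(2Δx).

Original (Δx = 0.44 nm = 4.400e-10 m):
Δp_min = (1.055e-34 J·s)/(2 × 4.400e-10 m) = 1.198e-25 kg·m/s

When Δx → 20Δx:
Δp'_min = ℏ/(2 × 20Δx) = (1/20) × ℏ/(2Δx) = (1/20) × Δp_min
Δp'_min = 1/20 × 1.198e-25 kg·m/s = 5.992e-27 kg·m/s

Since Δp_min ∝ 1/Δx, when Δx is increased to 20 times its original value, Δp_min decreases to 1/20 of its original value.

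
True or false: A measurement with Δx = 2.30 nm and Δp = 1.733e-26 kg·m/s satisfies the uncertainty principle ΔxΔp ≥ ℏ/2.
No, it violates the uncertainty principle (impossible measurement).

Calculate the product ΔxΔp:
ΔxΔp = (2.300e-09 m) × (1.733e-26 kg·m/s)
ΔxΔp = 3.986e-35 J·s

Compare to the minimum allowed value ℏ/2:
ℏ/2 = 5.273e-35 J·s

Since ΔxΔp = 3.986e-35 J·s < 5.273e-35 J·s = ℏ/2,
the measurement violates the uncertainty principle.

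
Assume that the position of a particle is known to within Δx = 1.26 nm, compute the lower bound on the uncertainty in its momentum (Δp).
4.185 × 10^-26 kg·m/s

Using the Heisenberg uncertainty principle:
ΔxΔp ≥ ℏ/2

The minimum uncertainty in momentum is:
Δp_min = ℏ/(2Δx)
Δp_min = (1.055e-34 J·s) / (2 × 1.260e-09 m)
Δp_min = 4.185e-26 kg·m/s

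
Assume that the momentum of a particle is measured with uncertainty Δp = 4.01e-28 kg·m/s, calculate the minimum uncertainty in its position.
131.493 nm

Using the Heisenberg uncertainty principle:
ΔxΔp ≥ ℏ/2

The minimum uncertainty in position is:
Δx_min = ℏ/(2Δp)
Δx_min = (1.055e-34 J·s) / (2 × 4.010e-28 kg·m/s)
Δx_min = 1.315e-07 m = 131.493 nm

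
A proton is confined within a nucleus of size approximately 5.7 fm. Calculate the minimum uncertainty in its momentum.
9.251 × 10^-21 kg·m/s

Using the Heisenberg uncertainty principle:
ΔxΔp ≥ ℏ/2

With Δx ≈ L = 5.700e-15 m (the confinement size):
Δp_min = ℏ/(2Δx)
Δp_min = (1.055e-34 J·s) / (2 × 5.700e-15 m)
Δp_min = 9.251e-21 kg·m/s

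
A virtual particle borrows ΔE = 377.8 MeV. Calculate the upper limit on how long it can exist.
8.711 × 10^-25 s

Using the energy-time uncertainty principle:
ΔEΔt ≥ ℏ/2

For a virtual particle borrowing energy ΔE, the maximum lifetime is:
Δt_max = ℏ/(2ΔE)

Converting energy:
ΔE = 377.8 MeV = 6.053e-11 J

Δt_max = (1.055e-34 J·s) / (2 × 6.053e-11 J)
Δt_max = 8.711e-25 s = 8.711 × 10^-25 s

Virtual particles with higher borrowed energy exist for shorter times.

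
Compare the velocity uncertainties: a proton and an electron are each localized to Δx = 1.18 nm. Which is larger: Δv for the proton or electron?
The electron has the larger minimum velocity uncertainty, by a ratio of 1836.2.

For both particles, Δp_min = ℏ/(2Δx) = 4.469e-26 kg·m/s (same for both).

The velocity uncertainty is Δv = Δp/m:
- proton: Δv = 4.469e-26 / 1.673e-27 = 2.672e+01 m/s = 26.716 m/s
- electron: Δv = 4.469e-26 / 9.109e-31 = 4.905e+04 m/s = 49.054 km/s

Ratio: 4.905e+04 / 2.672e+01 = 1836.2

The lighter particle has larger velocity uncertainty because Δv ∝ 1/m.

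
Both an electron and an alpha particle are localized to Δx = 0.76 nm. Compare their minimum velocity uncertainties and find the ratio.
The electron has the larger minimum velocity uncertainty, by a ratio of 7294.3.

For both particles, Δp_min = ℏ/(2Δx) = 6.938e-26 kg·m/s (same for both).

The velocity uncertainty is Δv = Δp/m:
- electron: Δv = 6.938e-26 / 9.109e-31 = 7.616e+04 m/s = 76.163 km/s
- alpha particle: Δv = 6.938e-26 / 6.645e-27 = 1.044e+01 m/s = 10.441 m/s

Ratio: 7.616e+04 / 1.044e+01 = 7294.3

The lighter particle has larger velocity uncertainty because Δv ∝ 1/m.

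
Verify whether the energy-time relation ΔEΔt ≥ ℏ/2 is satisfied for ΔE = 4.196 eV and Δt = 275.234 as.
Yes, it satisfies the uncertainty relation.

Calculate the product ΔEΔt:
ΔE = 4.196 eV = 6.723e-19 J
ΔEΔt = (6.723e-19 J) × (2.752e-16 s)
ΔEΔt = 1.850e-34 J·s

Compare to the minimum allowed value ℏ/2:
ℏ/2 = 5.273e-35 J·s

Since ΔEΔt = 1.850e-34 J·s ≥ 5.273e-35 J·s = ℏ/2,
this satisfies the uncertainty relation.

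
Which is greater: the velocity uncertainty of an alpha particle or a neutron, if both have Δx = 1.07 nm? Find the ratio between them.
The neutron has the larger minimum velocity uncertainty, by a ratio of 4.0.

For both particles, Δp_min = ℏ/(2Δx) = 4.928e-26 kg·m/s (same for both).

The velocity uncertainty is Δv = Δp/m:
- alpha particle: Δv = 4.928e-26 / 6.645e-27 = 7.416e+00 m/s = 7.416 m/s
- neutron: Δv = 4.928e-26 / 1.675e-27 = 2.942e+01 m/s = 29.422 m/s

Ratio: 2.942e+01 / 7.416e+00 = 4.0

The lighter particle has larger velocity uncertainty because Δv ∝ 1/m.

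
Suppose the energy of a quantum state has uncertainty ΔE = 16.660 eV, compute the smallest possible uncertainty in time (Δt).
19.754 as

Using the energy-time uncertainty principle:
ΔEΔt ≥ ℏ/2

The minimum uncertainty in time is:
Δt_min = ℏ/(2ΔE)
Δt_min = (1.055e-34 J·s) / (2 × 2.669e-18 J)
Δt_min = 1.975e-17 s = 19.754 as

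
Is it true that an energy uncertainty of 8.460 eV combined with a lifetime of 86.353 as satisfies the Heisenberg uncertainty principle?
Yes, it satisfies the uncertainty relation.

Calculate the product ΔEΔt:
ΔE = 8.460 eV = 1.355e-18 J
ΔEΔt = (1.355e-18 J) × (8.635e-17 s)
ΔEΔt = 1.170e-34 J·s

Compare to the minimum allowed value ℏ/2:
ℏ/2 = 5.273e-35 J·s

Since ΔEΔt = 1.170e-34 J·s ≥ 5.273e-35 J·s = ℏ/2,
this satisfies the uncertainty relation.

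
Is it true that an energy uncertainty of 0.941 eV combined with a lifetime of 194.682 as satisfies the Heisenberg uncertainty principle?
No, it violates the uncertainty relation.

Calculate the product ΔEΔt:
ΔE = 0.941 eV = 1.508e-19 J
ΔEΔt = (1.508e-19 J) × (1.947e-16 s)
ΔEΔt = 2.935e-35 J·s

Compare to the minimum allowed value ℏ/2:
ℏ/2 = 5.273e-35 J·s

Since ΔEΔt = 2.935e-35 J·s < 5.273e-35 J·s = ℏ/2,
this violates the uncertainty relation.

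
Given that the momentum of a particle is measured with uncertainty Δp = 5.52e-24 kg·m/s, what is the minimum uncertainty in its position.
9.552 pm

Using the Heisenberg uncertainty principle:
ΔxΔp ≥ ℏ/2

The minimum uncertainty in position is:
Δx_min = ℏ/(2Δp)
Δx_min = (1.055e-34 J·s) / (2 × 5.520e-24 kg·m/s)
Δx_min = 9.552e-12 m = 9.552 pm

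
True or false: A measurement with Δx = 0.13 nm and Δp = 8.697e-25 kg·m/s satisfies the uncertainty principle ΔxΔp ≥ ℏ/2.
Yes, it satisfies the uncertainty principle.

Calculate the product ΔxΔp:
ΔxΔp = (1.300e-10 m) × (8.697e-25 kg·m/s)
ΔxΔp = 1.131e-34 J·s

Compare to the minimum allowed value ℏ/2:
ℏ/2 = 5.273e-35 J·s

Since ΔxΔp = 1.131e-34 J·s ≥ 5.273e-35 J·s = ℏ/2,
the measurement satisfies the uncertainty principle.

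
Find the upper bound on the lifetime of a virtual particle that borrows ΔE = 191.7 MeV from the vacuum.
1.717 ys

Using the energy-time uncertainty principle:
ΔEΔt ≥ ℏ/2

For a virtual particle borrowing energy ΔE, the maximum lifetime is:
Δt_max = ℏ/(2ΔE)

Converting energy:
ΔE = 191.7 MeV = 3.071e-11 J

Δt_max = (1.055e-34 J·s) / (2 × 3.071e-11 J)
Δt_max = 1.717e-24 s = 1.717 ys

Virtual particles with higher borrowed energy exist for shorter times.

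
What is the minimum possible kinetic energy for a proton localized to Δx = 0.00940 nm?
58.708 meV

Localizing a particle requires giving it sufficient momentum uncertainty:

1. From uncertainty principle: Δp ≥ ℏ/(2Δx)
   Δp_min = (1.055e-34 J·s) / (2 × 9.400e-12 m)
   Δp_min = 5.609e-24 kg·m/s

2. This momentum uncertainty corresponds to kinetic energy:
   KE ≈ (Δp)²/(2m) = (5.609e-24)²/(2 × 1.673e-27 kg)
   KE = 9.406e-21 J = 58.708 meV

Tighter localization requires more energy.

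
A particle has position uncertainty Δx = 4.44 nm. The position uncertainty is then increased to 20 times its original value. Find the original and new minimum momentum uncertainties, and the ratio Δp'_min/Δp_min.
Original Δp_min = 1.188 × 10^-26 kg·m/s; new Δp'_min = 5.938 × 10^-28 kg·m/s; ratio Δp'_min/Δp_min = 1/20.

From the uncertainty principle ΔxΔp ≥ ℏ/2, the minimum momentum uncertainty is Δp_min = ℏ/(2Δx).

Original (Δx = 4.44 nm = 4.440e-09 m):
Δp_min = (1.055e-34 J·s)/(2 × 4.440e-09 m) = 1.188e-26 kg·m/s

When Δx → 20Δx:
Δp'_min = ℏ/(2 × 20Δx) = (1/20) × ℏ/(2Δx) = (1/20) × Δp_min
Δp'_min = 1/20 × 1.188e-26 kg·m/s = 5.938e-28 kg·m/s

Since Δp_min ∝ 1/Δx, when Δx is increased to 20 times its original value, Δp_min decreases to 1/20 of its original value.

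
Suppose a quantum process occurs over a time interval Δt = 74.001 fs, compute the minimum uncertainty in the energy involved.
4.447 meV

Using the energy-time uncertainty principle:
ΔEΔt ≥ ℏ/2

The minimum uncertainty in energy is:
ΔE_min = ℏ/(2Δt)
ΔE_min = (1.055e-34 J·s) / (2 × 7.400e-14 s)
ΔE_min = 7.125e-22 J = 4.447 meV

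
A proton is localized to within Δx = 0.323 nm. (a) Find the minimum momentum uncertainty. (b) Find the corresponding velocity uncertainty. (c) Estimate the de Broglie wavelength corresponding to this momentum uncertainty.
(a) Δp_min = 1.632 × 10^-25 kg·m/s
(b) Δv_min = 97.599 m/s
(c) λ_dB = 4.059 nm

Step-by-step:

(a) From the uncertainty principle:
Δp_min = ℏ/(2Δx) = (1.055e-34 J·s)/(2 × 3.230e-10 m) = 1.632e-25 kg·m/s

(b) The velocity uncertainty:
Δv = Δp/m = (1.632e-25 kg·m/s)/(1.673e-27 kg) = 9.760e+01 m/s = 97.599 m/s

(c) The de Broglie wavelength for this momentum:
λ = h/p = (6.626e-34 J·s)/(1.632e-25 kg·m/s) = 4.059e-09 m = 4.059 nm

Note: The de Broglie wavelength is comparable to the localization size, as expected from wave-particle duality.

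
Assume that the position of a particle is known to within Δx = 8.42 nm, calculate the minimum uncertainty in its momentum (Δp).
6.262 × 10^-27 kg·m/s

Using the Heisenberg uncertainty principle:
ΔxΔp ≥ ℏ/2

The minimum uncertainty in momentum is:
Δp_min = ℏ/(2Δx)
Δp_min = (1.055e-34 J·s) / (2 × 8.420e-09 m)
Δp_min = 6.262e-27 kg·m/s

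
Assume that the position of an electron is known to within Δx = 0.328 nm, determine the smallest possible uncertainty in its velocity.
176.475 km/s

Using the Heisenberg uncertainty principle and Δp = mΔv:
ΔxΔp ≥ ℏ/2
Δx(mΔv) ≥ ℏ/2

The minimum uncertainty in velocity is:
Δv_min = ℏ/(2mΔx)
Δv_min = (1.055e-34 J·s) / (2 × 9.109e-31 kg × 3.280e-10 m)
Δv_min = 1.765e+05 m/s = 176.475 km/s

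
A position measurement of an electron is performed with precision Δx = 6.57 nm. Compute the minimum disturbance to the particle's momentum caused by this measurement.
8.026 × 10^-27 kg·m/s

The uncertainty principle implies that measuring position disturbs momentum:
ΔxΔp ≥ ℏ/2

When we measure position with precision Δx, we necessarily introduce a momentum uncertainty:
Δp ≥ ℏ/(2Δx)
Δp_min = (1.055e-34 J·s) / (2 × 6.570e-09 m)
Δp_min = 8.026e-27 kg·m/s

The more precisely we measure position, the greater the momentum disturbance.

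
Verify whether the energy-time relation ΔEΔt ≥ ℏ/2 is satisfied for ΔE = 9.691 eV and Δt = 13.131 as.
No, it violates the uncertainty relation.

Calculate the product ΔEΔt:
ΔE = 9.691 eV = 1.553e-18 J
ΔEΔt = (1.553e-18 J) × (1.313e-17 s)
ΔEΔt = 2.039e-35 J·s

Compare to the minimum allowed value ℏ/2:
ℏ/2 = 5.273e-35 J·s

Since ΔEΔt = 2.039e-35 J·s < 5.273e-35 J·s = ℏ/2,
this violates the uncertainty relation.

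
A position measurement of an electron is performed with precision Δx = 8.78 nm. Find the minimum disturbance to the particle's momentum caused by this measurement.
6.006 × 10^-27 kg·m/s

The uncertainty principle implies that measuring position disturbs momentum:
ΔxΔp ≥ ℏ/2

When we measure position with precision Δx, we necessarily introduce a momentum uncertainty:
Δp ≥ ℏ/(2Δx)
Δp_min = (1.055e-34 J·s) / (2 × 8.780e-09 m)
Δp_min = 6.006e-27 kg·m/s

The more precisely we measure position, the greater the momentum disturbance.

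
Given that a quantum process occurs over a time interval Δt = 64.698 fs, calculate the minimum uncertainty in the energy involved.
5.087 meV

Using the energy-time uncertainty principle:
ΔEΔt ≥ ℏ/2

The minimum uncertainty in energy is:
ΔE_min = ℏ/(2Δt)
ΔE_min = (1.055e-34 J·s) / (2 × 6.470e-14 s)
ΔE_min = 8.150e-22 J = 5.087 meV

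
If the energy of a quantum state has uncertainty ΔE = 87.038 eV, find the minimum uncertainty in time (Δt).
3.781 as

Using the energy-time uncertainty principle:
ΔEΔt ≥ ℏ/2

The minimum uncertainty in time is:
Δt_min = ℏ/(2ΔE)
Δt_min = (1.055e-34 J·s) / (2 × 1.395e-17 J)
Δt_min = 3.781e-18 s = 3.781 as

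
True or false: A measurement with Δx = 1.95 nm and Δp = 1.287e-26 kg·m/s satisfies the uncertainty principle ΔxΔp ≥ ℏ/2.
No, it violates the uncertainty principle (impossible measurement).

Calculate the product ΔxΔp:
ΔxΔp = (1.950e-09 m) × (1.287e-26 kg·m/s)
ΔxΔp = 2.510e-35 J·s

Compare to the minimum allowed value ℏ/2:
ℏ/2 = 5.273e-35 J·s

Since ΔxΔp = 2.510e-35 J·s < 5.273e-35 J·s = ℏ/2,
the measurement violates the uncertainty principle.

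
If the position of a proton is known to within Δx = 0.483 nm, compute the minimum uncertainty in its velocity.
65.268 m/s

Using the Heisenberg uncertainty principle and Δp = mΔv:
ΔxΔp ≥ ℏ/2
Δx(mΔv) ≥ ℏ/2

The minimum uncertainty in velocity is:
Δv_min = ℏ/(2mΔx)
Δv_min = (1.055e-34 J·s) / (2 × 1.673e-27 kg × 4.830e-10 m)
Δv_min = 6.527e+01 m/s = 65.268 m/s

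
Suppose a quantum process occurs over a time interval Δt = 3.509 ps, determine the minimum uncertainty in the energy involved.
93.789 μeV

Using the energy-time uncertainty principle:
ΔEΔt ≥ ℏ/2

The minimum uncertainty in energy is:
ΔE_min = ℏ/(2Δt)
ΔE_min = (1.055e-34 J·s) / (2 × 3.509e-12 s)
ΔE_min = 1.503e-23 J = 93.789 μeV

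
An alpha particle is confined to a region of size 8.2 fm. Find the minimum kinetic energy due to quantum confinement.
19.420 keV

Using the uncertainty principle:

1. Position uncertainty: Δx ≈ 8.200e-15 m
2. Minimum momentum uncertainty: Δp = ℏ/(2Δx) = 6.430e-21 kg·m/s
3. Minimum kinetic energy:
   KE = (Δp)²/(2m) = (6.430e-21)²/(2 × 6.645e-27 kg)
   KE = 3.111e-15 J = 19.420 keV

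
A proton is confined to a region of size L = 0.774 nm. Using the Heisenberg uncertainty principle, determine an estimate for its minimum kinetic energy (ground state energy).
8.659 μeV

Using the uncertainty principle to estimate ground state energy:

1. The position uncertainty is approximately the confinement size:
   Δx ≈ L = 7.740e-10 m

2. From ΔxΔp ≥ ℏ/2, the minimum momentum uncertainty is:
   Δp ≈ ℏ/(2L) = 6.812e-26 kg·m/s

3. The kinetic energy is approximately:
   KE ≈ (Δp)²/(2m) = (6.812e-26)²/(2 × 1.673e-27 kg)
   KE ≈ 1.387e-24 J = 8.659 μeV

This is an order-of-magnitude estimate of the ground state energy.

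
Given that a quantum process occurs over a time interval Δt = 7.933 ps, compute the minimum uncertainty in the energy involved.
41.486 μeV

Using the energy-time uncertainty principle:
ΔEΔt ≥ ℏ/2

The minimum uncertainty in energy is:
ΔE_min = ℏ/(2Δt)
ΔE_min = (1.055e-34 J·s) / (2 × 7.933e-12 s)
ΔE_min = 6.647e-24 J = 41.486 μeV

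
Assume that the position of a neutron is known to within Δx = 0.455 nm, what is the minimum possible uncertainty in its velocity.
69.189 m/s

Using the Heisenberg uncertainty principle and Δp = mΔv:
ΔxΔp ≥ ℏ/2
Δx(mΔv) ≥ ℏ/2

The minimum uncertainty in velocity is:
Δv_min = ℏ/(2mΔx)
Δv_min = (1.055e-34 J·s) / (2 × 1.675e-27 kg × 4.550e-10 m)
Δv_min = 6.919e+01 m/s = 69.189 m/s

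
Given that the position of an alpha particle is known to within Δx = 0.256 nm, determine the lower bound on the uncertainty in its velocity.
30.998 m/s

Using the Heisenberg uncertainty principle and Δp = mΔv:
ΔxΔp ≥ ℏ/2
Δx(mΔv) ≥ ℏ/2

The minimum uncertainty in velocity is:
Δv_min = ℏ/(2mΔx)
Δv_min = (1.055e-34 J·s) / (2 × 6.645e-27 kg × 2.560e-10 m)
Δv_min = 3.100e+01 m/s = 30.998 m/s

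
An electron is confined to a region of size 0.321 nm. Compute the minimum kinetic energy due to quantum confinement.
92.438 meV

Using the uncertainty principle:

1. Position uncertainty: Δx ≈ 3.210e-10 m
2. Minimum momentum uncertainty: Δp = ℏ/(2Δx) = 1.643e-25 kg·m/s
3. Minimum kinetic energy:
   KE = (Δp)²/(2m) = (1.643e-25)²/(2 × 9.109e-31 kg)
   KE = 1.481e-20 J = 92.438 meV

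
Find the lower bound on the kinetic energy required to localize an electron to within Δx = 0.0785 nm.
1.546 eV

Localizing a particle requires giving it sufficient momentum uncertainty:

1. From uncertainty principle: Δp ≥ ℏ/(2Δx)
   Δp_min = (1.055e-34 J·s) / (2 × 7.850e-11 m)
   Δp_min = 6.717e-25 kg·m/s

2. This momentum uncertainty corresponds to kinetic energy:
   KE ≈ (Δp)²/(2m) = (6.717e-25)²/(2 × 9.109e-31 kg)
   KE = 2.476e-19 J = 1.546 eV

Tighter localization requires more energy.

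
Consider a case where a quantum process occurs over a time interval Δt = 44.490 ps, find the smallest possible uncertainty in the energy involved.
7.397 μeV

Using the energy-time uncertainty principle:
ΔEΔt ≥ ℏ/2

The minimum uncertainty in energy is:
ΔE_min = ℏ/(2Δt)
ΔE_min = (1.055e-34 J·s) / (2 × 4.449e-11 s)
ΔE_min = 1.185e-24 J = 7.397 μeV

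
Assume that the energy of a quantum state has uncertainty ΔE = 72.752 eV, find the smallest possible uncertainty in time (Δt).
4.524 as

Using the energy-time uncertainty principle:
ΔEΔt ≥ ℏ/2

The minimum uncertainty in time is:
Δt_min = ℏ/(2ΔE)
Δt_min = (1.055e-34 J·s) / (2 × 1.166e-17 J)
Δt_min = 4.524e-18 s = 4.524 as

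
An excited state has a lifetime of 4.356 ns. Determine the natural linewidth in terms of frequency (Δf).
18.268 MHz

Using the energy-time uncertainty principle and E = hf:
ΔEΔt ≥ ℏ/2
hΔf·Δt ≥ ℏ/2

The minimum frequency uncertainty is:
Δf = ℏ/(2hτ) = 1/(4πτ)
Δf = 1/(4π × 4.356e-09 s)
Δf = 1.827e+07 Hz = 18.268 MHz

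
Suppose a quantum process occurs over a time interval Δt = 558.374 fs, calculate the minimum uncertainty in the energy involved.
589.401 μeV

Using the energy-time uncertainty principle:
ΔEΔt ≥ ℏ/2

The minimum uncertainty in energy is:
ΔE_min = ℏ/(2Δt)
ΔE_min = (1.055e-34 J·s) / (2 × 5.584e-13 s)
ΔE_min = 9.443e-23 J = 589.401 μeV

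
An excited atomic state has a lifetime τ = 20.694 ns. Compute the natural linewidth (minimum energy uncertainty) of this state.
15.903 neV

Using the energy-time uncertainty principle:
ΔEΔt ≥ ℏ/2

The lifetime τ represents the time uncertainty Δt.
The natural linewidth (minimum energy uncertainty) is:

ΔE = ℏ/(2τ)
ΔE = (1.055e-34 J·s) / (2 × 2.069e-08 s)
ΔE = 2.548e-27 J = 15.903 neV

This natural linewidth limits the precision of spectroscopic measurements.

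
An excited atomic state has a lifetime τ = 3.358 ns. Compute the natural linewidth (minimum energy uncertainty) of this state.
98.007 neV

Using the energy-time uncertainty principle:
ΔEΔt ≥ ℏ/2

The lifetime τ represents the time uncertainty Δt.
The natural linewidth (minimum energy uncertainty) is:

ΔE = ℏ/(2τ)
ΔE = (1.055e-34 J·s) / (2 × 3.358e-09 s)
ΔE = 1.570e-26 J = 98.007 neV

This natural linewidth limits the precision of spectroscopic measurements.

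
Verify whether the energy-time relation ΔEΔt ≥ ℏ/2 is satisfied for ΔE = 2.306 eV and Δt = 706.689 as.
Yes, it satisfies the uncertainty relation.

Calculate the product ΔEΔt:
ΔE = 2.306 eV = 3.695e-19 J
ΔEΔt = (3.695e-19 J) × (7.067e-16 s)
ΔEΔt = 2.611e-34 J·s

Compare to the minimum allowed value ℏ/2:
ℏ/2 = 5.273e-35 J·s

Since ΔEΔt = 2.611e-34 J·s ≥ 5.273e-35 J·s = ℏ/2,
this satisfies the uncertainty relation.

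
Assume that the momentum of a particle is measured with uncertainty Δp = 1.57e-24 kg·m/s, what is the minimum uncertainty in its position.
33.585 pm

Using the Heisenberg uncertainty principle:
ΔxΔp ≥ ℏ/2

The minimum uncertainty in position is:
Δx_min = ℏ/(2Δp)
Δx_min = (1.055e-34 J·s) / (2 × 1.570e-24 kg·m/s)
Δx_min = 3.359e-11 m = 33.585 pm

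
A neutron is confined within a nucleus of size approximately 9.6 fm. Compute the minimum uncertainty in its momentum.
5.493 × 10^-21 kg·m/s

Using the Heisenberg uncertainty principle:
ΔxΔp ≥ ℏ/2

With Δx ≈ L = 9.600e-15 m (the confinement size):
Δp_min = ℏ/(2Δx)
Δp_min = (1.055e-34 J·s) / (2 × 9.600e-15 m)
Δp_min = 5.493e-21 kg·m/s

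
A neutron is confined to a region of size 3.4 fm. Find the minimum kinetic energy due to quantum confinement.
448.124 keV

Using the uncertainty principle:

1. Position uncertainty: Δx ≈ 3.400e-15 m
2. Minimum momentum uncertainty: Δp = ℏ/(2Δx) = 1.551e-20 kg·m/s
3. Minimum kinetic energy:
   KE = (Δp)²/(2m) = (1.551e-20)²/(2 × 1.675e-27 kg)
   KE = 7.180e-14 J = 448.124 keV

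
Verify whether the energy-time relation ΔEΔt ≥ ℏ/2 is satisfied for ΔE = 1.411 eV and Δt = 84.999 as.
No, it violates the uncertainty relation.

Calculate the product ΔEΔt:
ΔE = 1.411 eV = 2.261e-19 J
ΔEΔt = (2.261e-19 J) × (8.500e-17 s)
ΔEΔt = 1.922e-35 J·s

Compare to the minimum allowed value ℏ/2:
ℏ/2 = 5.273e-35 J·s

Since ΔEΔt = 1.922e-35 J·s < 5.273e-35 J·s = ℏ/2,
this violates the uncertainty relation.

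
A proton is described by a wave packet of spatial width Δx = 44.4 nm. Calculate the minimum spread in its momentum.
1.188 × 10^-27 kg·m/s

For a wave packet, the spatial width Δx and momentum spread Δp are related by the uncertainty principle:
ΔxΔp ≥ ℏ/2

The minimum momentum spread is:
Δp_min = ℏ/(2Δx)
Δp_min = (1.055e-34 J·s) / (2 × 4.440e-08 m)
Δp_min = 1.188e-27 kg·m/s

A wave packet cannot have both a well-defined position and well-defined momentum.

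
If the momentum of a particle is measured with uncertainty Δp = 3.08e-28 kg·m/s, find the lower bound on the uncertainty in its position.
171.197 nm

Using the Heisenberg uncertainty principle:
ΔxΔp ≥ ℏ/2

The minimum uncertainty in position is:
Δx_min = ℏ/(2Δp)
Δx_min = (1.055e-34 J·s) / (2 × 3.080e-28 kg·m/s)
Δx_min = 1.712e-07 m = 171.197 nm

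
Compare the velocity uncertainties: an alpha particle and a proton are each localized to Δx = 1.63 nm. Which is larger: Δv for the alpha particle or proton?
The proton has the larger minimum velocity uncertainty, by a ratio of 4.0.

For both particles, Δp_min = ℏ/(2Δx) = 3.235e-26 kg·m/s (same for both).

The velocity uncertainty is Δv = Δp/m:
- alpha particle: Δv = 3.235e-26 / 6.645e-27 = 4.868e+00 m/s = 4.868 m/s
- proton: Δv = 3.235e-26 / 1.673e-27 = 1.934e+01 m/s = 19.340 m/s

Ratio: 1.934e+01 / 4.868e+00 = 4.0

The lighter particle has larger velocity uncertainty because Δv ∝ 1/m.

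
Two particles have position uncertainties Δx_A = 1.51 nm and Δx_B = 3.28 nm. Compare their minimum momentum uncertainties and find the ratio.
Particle A has the larger minimum momentum uncertainty, by a factor of 2.17.

For each particle, the minimum momentum uncertainty is Δp_min = ℏ/(2Δx):

Particle A: Δp_A = ℏ/(2×1.510e-09 m) = 3.492e-26 kg·m/s
Particle B: Δp_B = ℏ/(2×3.280e-09 m) = 1.608e-26 kg·m/s

Ratio: Δp_A/Δp_B = 2.17

Since Δp_min ∝ 1/Δx, the particle with smaller position uncertainty (A) has larger momentum uncertainty.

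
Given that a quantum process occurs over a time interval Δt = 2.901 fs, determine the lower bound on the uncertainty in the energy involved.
113.446 meV

Using the energy-time uncertainty principle:
ΔEΔt ≥ ℏ/2

The minimum uncertainty in energy is:
ΔE_min = ℏ/(2Δt)
ΔE_min = (1.055e-34 J·s) / (2 × 2.901e-15 s)
ΔE_min = 1.818e-20 J = 113.446 meV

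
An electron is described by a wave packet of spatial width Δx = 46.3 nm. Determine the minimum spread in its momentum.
1.139 × 10^-27 kg·m/s

For a wave packet, the spatial width Δx and momentum spread Δp are related by the uncertainty principle:
ΔxΔp ≥ ℏ/2

The minimum momentum spread is:
Δp_min = ℏ/(2Δx)
Δp_min = (1.055e-34 J·s) / (2 × 4.630e-08 m)
Δp_min = 1.139e-27 kg·m/s

A wave packet cannot have both a well-defined position and well-defined momentum.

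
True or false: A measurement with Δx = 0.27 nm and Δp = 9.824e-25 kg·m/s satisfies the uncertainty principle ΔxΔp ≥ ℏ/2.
Yes, it satisfies the uncertainty principle.

Calculate the product ΔxΔp:
ΔxΔp = (2.700e-10 m) × (9.824e-25 kg·m/s)
ΔxΔp = 2.652e-34 J·s

Compare to the minimum allowed value ℏ/2:
ℏ/2 = 5.273e-35 J·s

Since ΔxΔp = 2.652e-34 J·s ≥ 5.273e-35 J·s = ℏ/2,
the measurement satisfies the uncertainty principle.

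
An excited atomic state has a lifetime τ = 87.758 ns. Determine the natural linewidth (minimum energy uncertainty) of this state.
3.750 neV

Using the energy-time uncertainty principle:
ΔEΔt ≥ ℏ/2

The lifetime τ represents the time uncertainty Δt.
The natural linewidth (minimum energy uncertainty) is:

ΔE = ℏ/(2τ)
ΔE = (1.055e-34 J·s) / (2 × 8.776e-08 s)
ΔE = 6.008e-28 J = 3.750 neV

This natural linewidth limits the precision of spectroscopic measurements.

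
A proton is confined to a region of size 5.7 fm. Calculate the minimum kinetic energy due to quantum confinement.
159.663 keV

Using the uncertainty principle:

1. Position uncertainty: Δx ≈ 5.700e-15 m
2. Minimum momentum uncertainty: Δp = ℏ/(2Δx) = 9.251e-21 kg·m/s
3. Minimum kinetic energy:
   KE = (Δp)²/(2m) = (9.251e-21)²/(2 × 1.673e-27 kg)
   KE = 2.558e-14 J = 159.663 keV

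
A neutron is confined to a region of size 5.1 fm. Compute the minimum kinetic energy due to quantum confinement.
199.166 keV

Using the uncertainty principle:

1. Position uncertainty: Δx ≈ 5.100e-15 m
2. Minimum momentum uncertainty: Δp = ℏ/(2Δx) = 1.034e-20 kg·m/s
3. Minimum kinetic energy:
   KE = (Δp)²/(2m) = (1.034e-20)²/(2 × 1.675e-27 kg)
   KE = 3.191e-14 J = 199.166 keV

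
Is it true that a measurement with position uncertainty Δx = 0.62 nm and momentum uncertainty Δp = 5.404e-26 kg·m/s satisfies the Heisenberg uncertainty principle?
No, it violates the uncertainty principle (impossible measurement).

Calculate the product ΔxΔp:
ΔxΔp = (6.200e-10 m) × (5.404e-26 kg·m/s)
ΔxΔp = 3.350e-35 J·s

Compare to the minimum allowed value ℏ/2:
ℏ/2 = 5.273e-35 J·s

Since ΔxΔp = 3.350e-35 J·s < 5.273e-35 J·s = ℏ/2,
the measurement violates the uncertainty principle.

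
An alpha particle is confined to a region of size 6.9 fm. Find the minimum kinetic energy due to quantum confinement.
27.427 keV

Using the uncertainty principle:

1. Position uncertainty: Δx ≈ 6.900e-15 m
2. Minimum momentum uncertainty: Δp = ℏ/(2Δx) = 7.642e-21 kg·m/s
3. Minimum kinetic energy:
   KE = (Δp)²/(2m) = (7.642e-21)²/(2 × 6.645e-27 kg)
   KE = 4.394e-15 J = 27.427 keV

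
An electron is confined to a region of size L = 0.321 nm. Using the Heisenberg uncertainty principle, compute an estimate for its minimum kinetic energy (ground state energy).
92.438 meV

Using the uncertainty principle to estimate ground state energy:

1. The position uncertainty is approximately the confinement size:
   Δx ≈ L = 3.210e-10 m

2. From ΔxΔp ≥ ℏ/2, the minimum momentum uncertainty is:
   Δp ≈ ℏ/(2L) = 1.643e-25 kg·m/s

3. The kinetic energy is approximately:
   KE ≈ (Δp)²/(2m) = (1.643e-25)²/(2 × 9.109e-31 kg)
   KE ≈ 1.481e-20 J = 92.438 meV

This is an order-of-magnitude estimate of the ground state energy.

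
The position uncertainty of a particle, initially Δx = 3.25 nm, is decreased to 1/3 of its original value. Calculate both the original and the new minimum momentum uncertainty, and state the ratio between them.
Original Δp_min = 1.622 × 10^-26 kg·m/s; new Δp'_min = 4.867 × 10^-26 kg·m/s; ratio Δp'_min/Δp_min = 3.

From the uncertainty principle ΔxΔp ≥ ℏ/2, the minimum momentum uncertainty is Δp_min = ℏ/(2Δx).

Original (Δx = 3.25 nm = 3.250e-09 m):
Δp_min = (1.055e-34 J·s)/(2 × 3.250e-09 m) = 1.622e-26 kg·m/s

When Δx → (1/3)Δx:
Δp'_min = ℏ/(2 × (1/3)Δx) = 3 × ℏ/(2Δx) = 3 × Δp_min
Δp'_min = 3 × 1.622e-26 kg·m/s = 4.867e-26 kg·m/s

Since Δp_min ∝ 1/Δx, when Δx is decreased to 1/3 of its original value, Δp_min increases to 3 times its original value.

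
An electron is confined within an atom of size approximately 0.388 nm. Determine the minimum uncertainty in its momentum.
1.359 × 10^-25 kg·m/s

Using the Heisenberg uncertainty principle:
ΔxΔp ≥ ℏ/2

With Δx ≈ L = 3.880e-10 m (the confinement size):
Δp_min = ℏ/(2Δx)
Δp_min = (1.055e-34 J·s) / (2 × 3.880e-10 m)
Δp_min = 1.359e-25 kg·m/s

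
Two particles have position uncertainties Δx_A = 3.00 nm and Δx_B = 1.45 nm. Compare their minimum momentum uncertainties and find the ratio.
Particle B has the larger minimum momentum uncertainty, by a factor of 2.07.

For each particle, the minimum momentum uncertainty is Δp_min = ℏ/(2Δx):

Particle A: Δp_A = ℏ/(2×3.000e-09 m) = 1.758e-26 kg·m/s
Particle B: Δp_B = ℏ/(2×1.450e-09 m) = 3.636e-26 kg·m/s

Ratio: Δp_B/Δp_A = 2.07

Since Δp_min ∝ 1/Δx, the particle with smaller position uncertainty (B) has larger momentum uncertainty.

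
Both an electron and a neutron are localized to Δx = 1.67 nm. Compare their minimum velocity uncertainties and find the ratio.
The electron has the larger minimum velocity uncertainty, by a ratio of 1838.7.

For both particles, Δp_min = ℏ/(2Δx) = 3.157e-26 kg·m/s (same for both).

The velocity uncertainty is Δv = Δp/m:
- electron: Δv = 3.157e-26 / 9.109e-31 = 3.466e+04 m/s = 34.661 km/s
- neutron: Δv = 3.157e-26 / 1.675e-27 = 1.885e+01 m/s = 18.851 m/s

Ratio: 3.466e+04 / 1.885e+01 = 1838.7

The lighter particle has larger velocity uncertainty because Δv ∝ 1/m.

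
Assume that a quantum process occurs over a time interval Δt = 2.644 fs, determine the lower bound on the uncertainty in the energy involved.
124.473 meV

Using the energy-time uncertainty principle:
ΔEΔt ≥ ℏ/2

The minimum uncertainty in energy is:
ΔE_min = ℏ/(2Δt)
ΔE_min = (1.055e-34 J·s) / (2 × 2.644e-15 s)
ΔE_min = 1.994e-20 J = 124.473 meV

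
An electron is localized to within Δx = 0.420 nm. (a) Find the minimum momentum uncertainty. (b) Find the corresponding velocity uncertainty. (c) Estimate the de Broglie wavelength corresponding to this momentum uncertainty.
(a) Δp_min = 1.255 × 10^-25 kg·m/s
(b) Δv_min = 137.819 km/s
(c) λ_dB = 5.278 nm

Step-by-step:

(a) From the uncertainty principle:
Δp_min = ℏ/(2Δx) = (1.055e-34 J·s)/(2 × 4.200e-10 m) = 1.255e-25 kg·m/s

(b) The velocity uncertainty:
Δv = Δp/m = (1.255e-25 kg·m/s)/(9.109e-31 kg) = 1.378e+05 m/s = 137.819 km/s

(c) The de Broglie wavelength for this momentum:
λ = h/p = (6.626e-34 J·s)/(1.255e-25 kg·m/s) = 5.278e-09 m = 5.278 nm

Note: The de Broglie wavelength is comparable to the localization size, as expected from wave-particle duality.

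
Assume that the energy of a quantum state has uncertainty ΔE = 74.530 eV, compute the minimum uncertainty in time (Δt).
4.416 as

Using the energy-time uncertainty principle:
ΔEΔt ≥ ℏ/2

The minimum uncertainty in time is:
Δt_min = ℏ/(2ΔE)
Δt_min = (1.055e-34 J·s) / (2 × 1.194e-17 J)
Δt_min = 4.416e-18 s = 4.416 as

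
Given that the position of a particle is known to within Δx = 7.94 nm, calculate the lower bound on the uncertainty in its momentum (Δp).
6.641 × 10^-27 kg·m/s

Using the Heisenberg uncertainty principle:
ΔxΔp ≥ ℏ/2

The minimum uncertainty in momentum is:
Δp_min = ℏ/(2Δx)
Δp_min = (1.055e-34 J·s) / (2 × 7.940e-09 m)
Δp_min = 6.641e-27 kg·m/s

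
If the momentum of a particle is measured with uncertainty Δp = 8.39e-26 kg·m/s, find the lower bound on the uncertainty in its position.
628.469 pm

Using the Heisenberg uncertainty principle:
ΔxΔp ≥ ℏ/2

The minimum uncertainty in position is:
Δx_min = ℏ/(2Δp)
Δx_min = (1.055e-34 J·s) / (2 × 8.390e-26 kg·m/s)
Δx_min = 6.285e-10 m = 628.469 pm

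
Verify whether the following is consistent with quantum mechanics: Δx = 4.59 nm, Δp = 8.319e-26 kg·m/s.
Yes, it satisfies the uncertainty principle.

Calculate the product ΔxΔp:
ΔxΔp = (4.590e-09 m) × (8.319e-26 kg·m/s)
ΔxΔp = 3.818e-34 J·s

Compare to the minimum allowed value ℏ/2:
ℏ/2 = 5.273e-35 J·s

Since ΔxΔp = 3.818e-34 J·s ≥ 5.273e-35 J·s = ℏ/2,
the measurement satisfies the uncertainty principle.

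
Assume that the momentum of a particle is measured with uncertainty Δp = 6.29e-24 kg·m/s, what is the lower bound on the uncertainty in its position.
8.383 pm

Using the Heisenberg uncertainty principle:
ΔxΔp ≥ ℏ/2

The minimum uncertainty in position is:
Δx_min = ℏ/(2Δp)
Δx_min = (1.055e-34 J·s) / (2 × 6.290e-24 kg·m/s)
Δx_min = 8.383e-12 m = 8.383 pm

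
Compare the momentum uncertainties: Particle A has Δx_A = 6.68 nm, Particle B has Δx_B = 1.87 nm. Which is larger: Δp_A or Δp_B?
Particle B has the larger minimum momentum uncertainty, by a factor of 3.57.

For each particle, the minimum momentum uncertainty is Δp_min = ℏ/(2Δx):

Particle A: Δp_A = ℏ/(2×6.680e-09 m) = 7.894e-27 kg·m/s
Particle B: Δp_B = ℏ/(2×1.870e-09 m) = 2.820e-26 kg·m/s

Ratio: Δp_B/Δp_A = 3.57

Since Δp_min ∝ 1/Δx, the particle with smaller position uncertainty (B) has larger momentum uncertainty.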